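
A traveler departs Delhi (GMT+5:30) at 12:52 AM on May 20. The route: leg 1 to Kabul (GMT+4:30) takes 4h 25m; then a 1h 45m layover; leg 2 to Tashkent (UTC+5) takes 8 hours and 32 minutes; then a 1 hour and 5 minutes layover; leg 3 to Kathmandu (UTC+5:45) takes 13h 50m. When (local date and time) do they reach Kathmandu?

Convert departure to UTC: 12:52 AM − 5:30 = 7:22 PM UTC on May 19.
Add 4 hours 25 minutes leg 1 → 11:47 PM UTC.
Add 1 hour and 45 minutes layover in Kabul → 1:32 AM UTC (May 20).
Add 8 hours 32 minutes leg 2 → 10:04 AM UTC.
Add 1 hour and 5 minutes layover in Tashkent → 11:09 AM UTC.
Add 13 hours 50 minutes leg 3 → 12:59 AM UTC (May 21).
Kathmandu is UTC+5:45, so local arrival = 12:59 AM + 5:45 = 6:44 AM on May 21.

6:44 AM on May 21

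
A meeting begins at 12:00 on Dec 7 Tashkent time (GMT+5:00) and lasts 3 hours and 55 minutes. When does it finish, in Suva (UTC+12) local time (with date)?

22:55 on Dec 7

Convert start to UTC: 12:00 − 5:00 = 07:00 UTC on Dec 7.
Add 3 hours and 55 minutes duration → 10:55 UTC.
Suva is UTC+12:00, so local end time = 10:55 + 12:00 = 22:55 on Dec 7.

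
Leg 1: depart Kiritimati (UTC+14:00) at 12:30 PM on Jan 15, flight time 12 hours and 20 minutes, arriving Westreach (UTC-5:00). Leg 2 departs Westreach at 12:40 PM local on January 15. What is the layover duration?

Convert departure to UTC: 12:30 PM − 14:00 = 10:30 PM UTC on Jan 14.
Add 12 hours and 20 minutes flight time → 10:50 AM UTC (Jan 15).
Westreach is UTC−5:00, so local arrival = 10:50 AM − 5:00 = 5:50 AM on Jan 15.
Layover = 12:40 PM − 5:50 AM = 6 hours 50 minutes.

6 hours 50 minutes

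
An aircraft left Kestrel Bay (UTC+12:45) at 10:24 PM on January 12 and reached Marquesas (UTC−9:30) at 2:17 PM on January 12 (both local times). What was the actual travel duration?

14 hours 8 minutes

Departure in UTC: 10:24 PM − 12:45 = 9:39 AM on Jan 12.
Arrival in UTC: 2:17 PM + 9:30 = 11:47 PM on Jan 12.
Elapsed = 11:47 PM − 9:39 AM = 14 hours 8 minutes.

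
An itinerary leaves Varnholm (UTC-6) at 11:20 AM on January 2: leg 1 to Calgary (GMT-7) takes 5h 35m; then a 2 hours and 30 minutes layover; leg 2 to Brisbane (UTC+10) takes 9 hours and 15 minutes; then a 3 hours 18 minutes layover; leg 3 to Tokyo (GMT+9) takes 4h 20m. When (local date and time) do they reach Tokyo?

3:18 AM on January 4

Convert departure to UTC: 11:20 AM + 6:00 = 5:20 PM UTC on Jan 2.
Add 5 hours 35 minutes leg 1 → 10:55 PM UTC.
Add 2 hours and 30 minutes layover in Calgary → 1:25 AM UTC (Jan 3).
Add 9 hours 15 minutes leg 2 → 10:40 AM UTC.
Add 3 hours 18 minutes layover in Brisbane → 1:58 PM UTC.
Add 4 hours 20 minutes leg 3 → 6:18 PM UTC.
Tokyo is UTC+9:00, so local arrival = 6:18 PM + 9:00 = 3:18 AM on Jan 4.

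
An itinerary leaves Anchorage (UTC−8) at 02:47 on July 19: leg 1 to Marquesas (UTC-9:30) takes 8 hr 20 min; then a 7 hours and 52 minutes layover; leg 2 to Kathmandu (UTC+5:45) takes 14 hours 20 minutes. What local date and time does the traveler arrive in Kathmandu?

Convert departure to UTC: 02:47 + 8:00 = 10:47 UTC on Jul 19.
Add 8 hours and 20 minutes leg 1 → 19:07 UTC.
Add 7 hours 52 minutes layover in Marquesas → 02:59 UTC (Jul 20).
Add 14 hours and 20 minutes leg 2 → 17:19 UTC.
Kathmandu is UTC+5:45, so local arrival = 17:19 + 5:45 = 23:04 on Jul 20.

23:04 on Jul 20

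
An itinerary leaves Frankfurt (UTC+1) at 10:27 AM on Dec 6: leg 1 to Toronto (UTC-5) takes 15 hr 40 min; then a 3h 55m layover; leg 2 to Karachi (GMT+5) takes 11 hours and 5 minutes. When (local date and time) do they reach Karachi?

Convert departure to UTC: 10:27 AM − 1:00 = 9:27 AM UTC on Dec 6.
Add 15 hours 40 minutes leg 1 → 1:07 AM UTC (Dec 7).
Add 3 hours and 55 minutes layover in Toronto → 5:02 AM UTC.
Add 11 hours and 5 minutes leg 2 → 4:07 PM UTC.
Karachi is UTC+5:00, so local arrival = 4:07 PM + 5:00 = 9:07 PM on Dec 7.

9:07 PM on December 7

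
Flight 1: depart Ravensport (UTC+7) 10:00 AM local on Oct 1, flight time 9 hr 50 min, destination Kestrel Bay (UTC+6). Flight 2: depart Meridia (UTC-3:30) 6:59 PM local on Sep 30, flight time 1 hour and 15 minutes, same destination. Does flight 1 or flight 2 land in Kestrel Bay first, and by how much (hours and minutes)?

the second, by 13 hours 6 minutes

Flight 1 in UTC: 10:00 AM − 7:00 = 3:00 AM on Oct 1.
+9 hours and 50 minutes → arrive 12:50 PM UTC on Oct 1.
Flight 2 in UTC: 6:59 PM + 3:30 = 10:29 PM on Sep 30.
+1 hour and 15 minutes → arrive 11:44 PM UTC on Sep 30.
Flight 2 lands earlier by 13 hours 6 minutes.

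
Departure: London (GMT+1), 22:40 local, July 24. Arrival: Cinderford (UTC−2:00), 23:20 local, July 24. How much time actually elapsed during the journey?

Departure in UTC: 22:40 − 1:00 = 21:40 on Jul 24.
Arrival in UTC: 23:20 + 2:00 = 01:20 on Jul 25.
Elapsed = 01:20 − 21:40 (+1 day) = 3 hours 40 minutes.

3 hours 40 minutes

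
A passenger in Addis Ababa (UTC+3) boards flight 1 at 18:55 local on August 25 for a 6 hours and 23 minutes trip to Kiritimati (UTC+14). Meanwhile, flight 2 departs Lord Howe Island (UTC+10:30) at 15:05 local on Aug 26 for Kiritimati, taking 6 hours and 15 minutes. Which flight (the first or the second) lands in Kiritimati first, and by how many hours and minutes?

the first, by 12 hours 32 minutes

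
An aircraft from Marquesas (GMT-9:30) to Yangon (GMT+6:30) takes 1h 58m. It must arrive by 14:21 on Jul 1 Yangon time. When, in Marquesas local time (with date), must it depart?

Target arrival in UTC: 14:21 − 6:30 = 07:51 on Jul 1.
Subtract 1 hour 58 minutes → departure 05:53 UTC on Jul 1.
Marquesas is UTC−9:30: 05:53 − 9:30 = 20:23 on Jun 30.

20:23 on Jun 30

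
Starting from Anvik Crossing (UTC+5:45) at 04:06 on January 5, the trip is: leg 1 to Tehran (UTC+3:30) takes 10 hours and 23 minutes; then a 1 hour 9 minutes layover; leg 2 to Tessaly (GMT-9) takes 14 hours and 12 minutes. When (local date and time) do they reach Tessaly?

Convert departure to UTC: 04:06 − 5:45 = 22:21 UTC on Jan 4.
Add 10 hours and 23 minutes leg 1 → 08:44 UTC (Jan 5).
Add 1 hour 9 minutes layover in Tehran → 09:53 UTC.
Add 14 hours and 12 minutes leg 2 → 00:05 UTC (Jan 6).
Tessaly is UTC−9:00, so local arrival = 00:05 − 9:00 = 15:05 on Jan 5.

15:05 on January 5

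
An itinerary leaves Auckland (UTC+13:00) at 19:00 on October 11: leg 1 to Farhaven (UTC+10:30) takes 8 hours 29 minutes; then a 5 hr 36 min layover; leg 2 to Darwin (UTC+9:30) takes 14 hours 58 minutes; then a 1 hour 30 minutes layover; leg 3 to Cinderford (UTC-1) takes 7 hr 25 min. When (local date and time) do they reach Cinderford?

18:58 on Oct 12

Convert departure to UTC: 19:00 − 13:00 = 06:00 UTC on Oct 11.
Add 8 hours 29 minutes leg 1 → 14:29 UTC.
Add 5 hours 36 minutes layover in Farhaven → 20:05 UTC.
Add 14 hours and 58 minutes leg 2 → 11:03 UTC (Oct 12).
Add 1 hour and 30 minutes layover in Darwin → 12:33 UTC.
Add 7 hours and 25 minutes leg 3 → 19:58 UTC.
Cinderford is UTC−1:00, so local arrival = 19:58 − 1:00 = 18:58 on Oct 12.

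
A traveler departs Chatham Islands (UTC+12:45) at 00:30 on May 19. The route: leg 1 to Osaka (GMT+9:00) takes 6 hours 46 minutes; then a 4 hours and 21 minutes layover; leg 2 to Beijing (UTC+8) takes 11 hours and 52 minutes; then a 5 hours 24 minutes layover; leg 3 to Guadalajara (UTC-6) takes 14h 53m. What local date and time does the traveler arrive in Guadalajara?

01:01 on May 20

Convert departure to UTC: 00:30 − 12:45 = 11:45 UTC on May 18.
Add 6 hours 46 minutes leg 1 → 18:31 UTC.
Add 4 hours 21 minutes layover in Osaka → 22:52 UTC.
Add 11 hours 52 minutes leg 2 → 10:44 UTC (May 19).
Add 5 hours and 24 minutes layover in Beijing → 16:08 UTC.
Add 14 hours 53 minutes leg 3 → 07:01 UTC (May 20).
Guadalajara is UTC−6:00, so local arrival = 07:01 − 6:00 = 01:01 on May 20.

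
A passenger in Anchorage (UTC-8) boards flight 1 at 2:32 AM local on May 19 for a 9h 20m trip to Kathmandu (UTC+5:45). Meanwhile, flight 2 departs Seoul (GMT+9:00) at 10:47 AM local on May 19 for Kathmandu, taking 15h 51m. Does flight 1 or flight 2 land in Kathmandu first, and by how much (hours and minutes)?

Flight 1 in UTC: 2:32 AM + 8:00 = 10:32 AM on May 19.
+9 hours and 20 minutes → arrive 7:52 PM UTC on May 19.
Flight 2 in UTC: 10:47 AM − 9:00 = 1:47 AM on May 19.
+15 hours 51 minutes → arrive 5:38 PM UTC on May 19.
Flight 2 lands earlier by 2 hours 14 minutes.

the second, by 2 hours 14 minutes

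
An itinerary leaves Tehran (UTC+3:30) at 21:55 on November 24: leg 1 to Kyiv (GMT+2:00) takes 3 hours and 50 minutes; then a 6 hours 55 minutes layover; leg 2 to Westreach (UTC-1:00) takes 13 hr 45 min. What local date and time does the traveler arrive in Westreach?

17:55 on November 25

Convert departure to UTC: 21:55 − 3:30 = 18:25 UTC on Nov 24.
Add 3 hours 50 minutes leg 1 → 22:15 UTC.
Add 6 hours and 55 minutes layover in Kyiv → 05:10 UTC (Nov 25).
Add 13 hours and 45 minutes leg 2 → 18:55 UTC.
Westreach is UTC−1:00, so local arrival = 18:55 − 1:00 = 17:55 on Nov 25.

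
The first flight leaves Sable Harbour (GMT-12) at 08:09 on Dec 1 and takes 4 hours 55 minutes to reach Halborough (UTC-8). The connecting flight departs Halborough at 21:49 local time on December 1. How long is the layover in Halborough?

4 hours 45 minutes

Convert departure to UTC: 08:09 + 12:00 = 20:09 UTC on Dec 1.
Add 4 hours 55 minutes flight time → 01:04 UTC (Dec 2).
Halborough is UTC−8:00, so local arrival = 01:04 − 8:00 = 17:04 on Dec 1.
Layover = 21:49 − 17:04 = 4 hours 45 minutes.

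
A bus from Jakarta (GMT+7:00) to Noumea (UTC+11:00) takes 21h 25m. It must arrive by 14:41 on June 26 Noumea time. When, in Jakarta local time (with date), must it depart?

Target arrival in UTC: 14:41 − 11:00 = 03:41 on Jun 26.
Subtract 21 hours and 25 minutes → departure 06:16 UTC on Jun 25.
Jakarta is UTC+7:00: 06:16 + 7:00 = 13:16 on Jun 25.

13:16 on June 25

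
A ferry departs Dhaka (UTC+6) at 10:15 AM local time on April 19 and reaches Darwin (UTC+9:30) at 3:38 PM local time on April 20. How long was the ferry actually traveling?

25 hours 53 minutes

Departure in UTC: 10:15 AM − 6:00 = 4:15 AM on Apr 19.
Arrival in UTC: 3:38 PM − 9:30 = 6:08 AM on Apr 20.
Elapsed = 6:08 AM − 4:15 AM (+1 day) = 25 hours 53 minutes.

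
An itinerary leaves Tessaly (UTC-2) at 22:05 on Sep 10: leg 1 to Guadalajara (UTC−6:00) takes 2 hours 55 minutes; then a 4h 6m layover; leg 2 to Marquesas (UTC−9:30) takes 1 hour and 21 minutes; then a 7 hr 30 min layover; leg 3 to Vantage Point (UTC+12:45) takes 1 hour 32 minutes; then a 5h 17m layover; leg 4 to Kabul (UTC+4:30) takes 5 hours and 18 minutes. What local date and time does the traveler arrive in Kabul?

08:34 on Sep 12

Convert departure to UTC: 22:05 + 2:00 = 00:05 UTC on Sep 11.
Add 2 hours and 55 minutes leg 1 → 03:00 UTC.
Add 4 hours and 6 minutes layover in Guadalajara → 07:06 UTC.
Add 1 hour and 21 minutes leg 2 → 08:27 UTC.
Add 7 hours 30 minutes layover in Marquesas → 15:57 UTC.
Add 1 hour 32 minutes leg 3 → 17:29 UTC.
Add 5 hours 17 minutes layover in Vantage Point → 22:46 UTC.
Add 5 hours and 18 minutes leg 4 → 04:04 UTC (Sep 12).
Kabul is UTC+4:30, so local arrival = 04:04 + 4:30 = 08:34 on Sep 12.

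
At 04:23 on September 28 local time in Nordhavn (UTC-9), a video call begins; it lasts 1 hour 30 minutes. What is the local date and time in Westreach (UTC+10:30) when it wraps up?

Westreach is 19:30 ahead of Nordhavn.
After 1 hour and 30 minutes it is 05:53 in Nordhavn.
Shift by the zone difference: 05:53 + 19:30 = 01:23 on Sep 29 in Westreach.

01:23 on September 29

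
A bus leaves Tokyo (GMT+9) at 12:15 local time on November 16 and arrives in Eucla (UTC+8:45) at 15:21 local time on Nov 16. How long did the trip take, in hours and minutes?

3 hours 21 minutes

Departure in UTC: 12:15 − 9:00 = 03:15 on Nov 16.
Arrival in UTC: 15:21 − 8:45 = 06:36 on Nov 16.
Elapsed = 06:36 − 03:15 = 3 hours 21 minutes.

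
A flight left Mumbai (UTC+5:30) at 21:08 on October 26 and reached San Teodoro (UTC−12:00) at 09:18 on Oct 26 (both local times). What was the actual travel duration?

5 hours 40 minutes

San Teodoro is 17:30 behind Mumbai.
Clock-face elapsed time (ignoring zones) is −11 hours 50 minutes.
Actual elapsed = −11 hours 50 minutes + 17:30 = 5 hours 40 minutes.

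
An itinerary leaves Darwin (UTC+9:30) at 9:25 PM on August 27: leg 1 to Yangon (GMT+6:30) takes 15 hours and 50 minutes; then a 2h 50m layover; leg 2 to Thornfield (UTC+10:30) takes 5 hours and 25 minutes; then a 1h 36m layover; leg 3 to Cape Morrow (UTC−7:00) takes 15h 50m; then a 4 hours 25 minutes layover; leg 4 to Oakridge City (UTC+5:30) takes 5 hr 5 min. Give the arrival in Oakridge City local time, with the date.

Convert departure to UTC: 9:25 PM − 9:30 = 11:55 AM UTC on Aug 27.
Add 15 hours 50 minutes leg 1 → 3:45 AM UTC (Aug 28).
Add 2 hours and 50 minutes layover in Yangon → 6:35 AM UTC.
Add 5 hours 25 minutes leg 2 → 12:00 PM UTC.
Add 1 hour and 36 minutes layover in Thornfield → 1:36 PM UTC.
Add 15 hours 50 minutes leg 3 → 5:26 AM UTC (Aug 29).
Add 4 hours 25 minutes layover in Cape Morrow → 9:51 AM UTC.
Add 5 hours and 5 minutes leg 4 → 2:56 PM UTC.
Oakridge City is UTC+5:30, so local arrival = 2:56 PM + 5:30 = 8:26 PM on Aug 29.

8:26 PM on August 29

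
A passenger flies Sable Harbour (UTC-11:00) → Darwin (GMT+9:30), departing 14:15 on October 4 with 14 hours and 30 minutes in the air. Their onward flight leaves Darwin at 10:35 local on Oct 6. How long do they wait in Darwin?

9 hours 20 minutes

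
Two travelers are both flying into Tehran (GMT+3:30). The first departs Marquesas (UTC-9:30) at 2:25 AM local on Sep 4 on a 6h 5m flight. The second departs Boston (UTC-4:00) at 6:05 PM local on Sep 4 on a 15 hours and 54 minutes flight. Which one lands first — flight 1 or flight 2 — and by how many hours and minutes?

the first, by 19 hours 59 minutes

Flight 1 in UTC: 2:25 AM + 9:30 = 11:55 AM on Sep 4.
+6 hours and 5 minutes → arrive 6:00 PM UTC on Sep 4.
Flight 2 in UTC: 6:05 PM + 4:00 = 10:05 PM on Sep 4.
+15 hours and 54 minutes → arrive 1:59 PM UTC on Sep 5.
Flight 1 lands earlier by 19 hours 59 minutes.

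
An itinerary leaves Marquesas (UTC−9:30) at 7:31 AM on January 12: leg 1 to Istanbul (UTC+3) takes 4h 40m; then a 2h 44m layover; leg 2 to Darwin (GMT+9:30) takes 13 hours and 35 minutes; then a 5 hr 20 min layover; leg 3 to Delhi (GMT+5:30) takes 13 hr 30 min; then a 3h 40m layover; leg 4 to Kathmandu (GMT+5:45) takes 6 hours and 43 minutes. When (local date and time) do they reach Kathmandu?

12:58 AM on Jan 15

Convert departure to UTC: 7:31 AM + 9:30 = 5:01 PM UTC on Jan 12.
Add 4 hours 40 minutes leg 1 → 9:41 PM UTC.
Add 2 hours and 44 minutes layover in Istanbul → 12:25 AM UTC (Jan 13).
Add 13 hours 35 minutes leg 2 → 2:00 PM UTC.
Add 5 hours and 20 minutes layover in Darwin → 7:20 PM UTC.
Add 13 hours and 30 minutes leg 3 → 8:50 AM UTC (Jan 14).
Add 3 hours and 40 minutes layover in Delhi → 12:30 PM UTC.
Add 6 hours 43 minutes leg 4 → 7:13 PM UTC.
Kathmandu is UTC+5:45, so local arrival = 7:13 PM + 5:45 = 12:58 AM on Jan 15.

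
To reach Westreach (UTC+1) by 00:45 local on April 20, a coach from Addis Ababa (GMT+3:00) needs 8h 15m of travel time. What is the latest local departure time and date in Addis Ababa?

18:30 on April 19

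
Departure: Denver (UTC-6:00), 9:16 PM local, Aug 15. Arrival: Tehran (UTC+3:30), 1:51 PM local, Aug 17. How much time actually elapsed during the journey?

Departure in UTC: 9:16 PM + 6:00 = 3:16 AM on Aug 16.
Arrival in UTC: 1:51 PM − 3:30 = 10:21 AM on Aug 17.
Elapsed = 10:21 AM − 3:16 AM (+1 day) = 31 hours 5 minutes.

31 hours 5 minutes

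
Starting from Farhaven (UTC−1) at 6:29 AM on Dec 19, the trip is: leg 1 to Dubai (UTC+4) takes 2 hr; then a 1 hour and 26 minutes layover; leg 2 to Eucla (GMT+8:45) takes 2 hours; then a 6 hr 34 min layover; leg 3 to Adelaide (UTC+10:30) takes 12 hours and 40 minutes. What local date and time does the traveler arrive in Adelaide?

6:39 PM on December 20

Convert departure to UTC: 6:29 AM + 1:00 = 7:29 AM UTC on Dec 19.
Add 2 hours leg 1 → 9:29 AM UTC.
Add 1 hour and 26 minutes layover in Dubai → 10:55 AM UTC.
Add 2 hours leg 2 → 12:55 PM UTC.
Add 6 hours 34 minutes layover in Eucla → 7:29 PM UTC.
Add 12 hours 40 minutes leg 3 → 8:09 AM UTC (Dec 20).
Adelaide is UTC+10:30, so local arrival = 8:09 AM + 10:30 = 6:39 PM on Dec 20.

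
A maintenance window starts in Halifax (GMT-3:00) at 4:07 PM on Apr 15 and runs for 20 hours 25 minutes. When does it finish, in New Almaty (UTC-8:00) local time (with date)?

7:32 AM on April 16

New Almaty is 5:00 behind Halifax.
After 20 hours and 25 minutes it is 12:32 PM (Apr 16) in Halifax.
Shift by the zone difference: 12:32 PM − 5:00 = 7:32 AM on Apr 16 in New Almaty.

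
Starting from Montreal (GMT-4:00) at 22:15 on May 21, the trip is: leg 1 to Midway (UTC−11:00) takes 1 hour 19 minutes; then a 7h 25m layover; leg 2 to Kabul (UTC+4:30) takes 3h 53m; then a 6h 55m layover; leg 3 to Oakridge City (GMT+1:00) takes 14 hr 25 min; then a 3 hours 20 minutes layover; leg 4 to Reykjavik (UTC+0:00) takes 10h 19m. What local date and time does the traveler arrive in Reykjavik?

Convert departure to UTC: 22:15 + 4:00 = 02:15 UTC on May 22.
Add 1 hour 19 minutes leg 1 → 03:34 UTC.
Add 7 hours and 25 minutes layover in Midway → 10:59 UTC.
Add 3 hours and 53 minutes leg 2 → 14:52 UTC.
Add 6 hours and 55 minutes layover in Kabul → 21:47 UTC.
Add 14 hours 25 minutes leg 3 → 12:12 UTC (May 23).
Add 3 hours and 20 minutes layover in Oakridge City → 15:32 UTC.
Add 10 hours 19 minutes leg 4 → 01:51 UTC (May 24).
Reykjavik is UTC+0, so local arrival is the same: 01:51 on May 24.

01:51 on May 24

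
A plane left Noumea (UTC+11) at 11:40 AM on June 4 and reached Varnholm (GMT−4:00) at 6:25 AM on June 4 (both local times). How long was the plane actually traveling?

9 hours 45 minutes

Departure in UTC: 11:40 AM − 11:00 = 12:40 AM on Jun 4.
Arrival in UTC: 6:25 AM + 4:00 = 10:25 AM on Jun 4.
Elapsed = 10:25 AM − 12:40 AM = 9 hours 45 minutes.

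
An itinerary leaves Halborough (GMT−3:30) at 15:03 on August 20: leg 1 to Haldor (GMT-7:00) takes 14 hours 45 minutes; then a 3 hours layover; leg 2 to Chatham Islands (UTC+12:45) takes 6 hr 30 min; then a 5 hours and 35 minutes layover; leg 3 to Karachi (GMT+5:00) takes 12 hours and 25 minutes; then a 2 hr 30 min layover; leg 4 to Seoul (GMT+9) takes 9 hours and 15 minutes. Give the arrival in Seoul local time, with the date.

09:33 on Aug 23

Convert departure to UTC: 15:03 + 3:30 = 18:33 UTC on Aug 20.
Add 14 hours 45 minutes leg 1 → 09:18 UTC (Aug 21).
Add 3 hours layover in Haldor → 12:18 UTC.
Add 6 hours and 30 minutes leg 2 → 18:48 UTC.
Add 5 hours 35 minutes layover in Chatham Islands → 00:23 UTC (Aug 22).
Add 12 hours and 25 minutes leg 3 → 12:48 UTC.
Add 2 hours 30 minutes layover in Karachi → 15:18 UTC.
Add 9 hours and 15 minutes leg 4 → 00:33 UTC (Aug 23).
Seoul is UTC+9:00, so local arrival = 00:33 + 9:00 = 09:33 on Aug 23.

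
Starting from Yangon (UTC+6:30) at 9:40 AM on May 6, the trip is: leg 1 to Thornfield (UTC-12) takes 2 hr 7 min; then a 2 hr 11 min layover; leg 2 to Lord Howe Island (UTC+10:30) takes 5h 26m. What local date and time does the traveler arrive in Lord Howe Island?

Convert departure to UTC: 9:40 AM − 6:30 = 3:10 AM UTC on May 6.
Add 2 hours and 7 minutes leg 1 → 5:17 AM UTC.
Add 2 hours and 11 minutes layover in Thornfield → 7:28 AM UTC.
Add 5 hours 26 minutes leg 2 → 12:54 PM UTC.
Lord Howe Island is UTC+10:30, so local arrival = 12:54 PM + 10:30 = 11:24 PM on May 6.

11:24 PM on May 6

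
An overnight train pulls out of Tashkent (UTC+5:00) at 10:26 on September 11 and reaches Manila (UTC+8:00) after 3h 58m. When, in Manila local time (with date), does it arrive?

Manila is 3:00 ahead of Tashkent.
After 3 hours and 58 minutes it is 14:24 in Tashkent.
Shift by the zone difference: 14:24 + 3:00 = 17:24 on Sep 11 in Manila.

17:24 on Sep 11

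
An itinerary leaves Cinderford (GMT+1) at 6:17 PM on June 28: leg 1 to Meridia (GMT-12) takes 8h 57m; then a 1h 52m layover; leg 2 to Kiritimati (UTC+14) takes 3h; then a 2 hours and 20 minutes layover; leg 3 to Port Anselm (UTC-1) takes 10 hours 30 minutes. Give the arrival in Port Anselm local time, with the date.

Convert departure to UTC: 6:17 PM − 1:00 = 5:17 PM UTC on Jun 28.
Add 8 hours 57 minutes leg 1 → 2:14 AM UTC (Jun 29).
Add 1 hour and 52 minutes layover in Meridia → 4:06 AM UTC.
Add 3 hours leg 2 → 7:06 AM UTC.
Add 2 hours and 20 minutes layover in Kiritimati → 9:26 AM UTC.
Add 10 hours and 30 minutes leg 3 → 7:56 PM UTC.
Port Anselm is UTC−1:00, so local arrival = 7:56 PM − 1:00 = 6:56 PM on Jun 29.

6:56 PM on June 29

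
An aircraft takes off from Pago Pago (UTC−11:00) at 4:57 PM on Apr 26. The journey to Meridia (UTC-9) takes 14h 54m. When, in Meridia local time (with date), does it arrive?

Convert departure to UTC: 4:57 PM + 11:00 = 3:57 AM UTC on Apr 27.
Add 14 hours 54 minutes travel time → 6:51 PM UTC.
Meridia is UTC−9:00, so local arrival = 6:51 PM − 9:00 = 9:51 AM on Apr 27.

9:51 AM on April 27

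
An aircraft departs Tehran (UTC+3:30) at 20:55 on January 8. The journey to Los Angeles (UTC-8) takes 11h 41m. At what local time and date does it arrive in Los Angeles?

21:06 on Jan 8

Los Angeles is 11:30 behind Tehran.
After 11 hours and 41 minutes it is 08:36 (Jan 9) in Tehran.
Shift by the zone difference: 08:36 − 11:30 = 21:06 on Jan 8 in Los Angeles.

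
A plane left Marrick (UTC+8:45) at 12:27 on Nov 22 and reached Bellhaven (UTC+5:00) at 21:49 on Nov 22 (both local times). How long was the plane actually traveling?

13 hours 7 minutes

Departure in UTC: 12:27 − 8:45 = 03:42 on Nov 22.
Arrival in UTC: 21:49 − 5:00 = 16:49 on Nov 22.
Elapsed = 16:49 − 03:42 = 13 hours 7 minutes.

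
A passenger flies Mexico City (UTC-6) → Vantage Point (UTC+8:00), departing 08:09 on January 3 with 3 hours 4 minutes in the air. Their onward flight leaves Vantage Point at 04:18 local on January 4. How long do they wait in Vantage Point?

3 hours 5 minutes

Convert departure to UTC: 08:09 + 6:00 = 14:09 UTC on Jan 3.
Add 3 hours 4 minutes flight time → 17:13 UTC.
Vantage Point is UTC+8:00, so local arrival = 17:13 + 8:00 = 01:13 on Jan 4.
Layover = 04:18 − 01:13 = 3 hours 5 minutes.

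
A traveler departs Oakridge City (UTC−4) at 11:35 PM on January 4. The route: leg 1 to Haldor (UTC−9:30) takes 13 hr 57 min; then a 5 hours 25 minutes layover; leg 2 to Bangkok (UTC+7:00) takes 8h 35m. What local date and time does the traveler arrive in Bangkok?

Convert departure to UTC: 11:35 PM + 4:00 = 3:35 AM UTC on Jan 5.
Add 13 hours 57 minutes leg 1 → 5:32 PM UTC.
Add 5 hours and 25 minutes layover in Haldor → 10:57 PM UTC.
Add 8 hours 35 minutes leg 2 → 7:32 AM UTC (Jan 6).
Bangkok is UTC+7:00, so local arrival = 7:32 AM + 7:00 = 2:32 PM on Jan 6.

2:32 PM on January 6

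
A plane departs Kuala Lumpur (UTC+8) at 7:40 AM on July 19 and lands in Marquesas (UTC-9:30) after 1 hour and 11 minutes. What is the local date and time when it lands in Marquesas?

3:21 PM on July 18

Marquesas is 17:30 behind Kuala Lumpur.
After 1 hour 11 minutes it is 8:51 AM in Kuala Lumpur.
Shift by the zone difference: 8:51 AM − 17:30 = 3:21 PM on Jul 18 in Marquesas.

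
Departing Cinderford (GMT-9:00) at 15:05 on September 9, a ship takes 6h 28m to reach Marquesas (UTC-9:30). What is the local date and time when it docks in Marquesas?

21:03 on September 9

Convert departure to UTC: 15:05 + 9:00 = 00:05 UTC on Sep 10.
Add 6 hours and 28 minutes travel time → 06:33 UTC.
Marquesas is UTC−9:30, so local arrival = 06:33 − 9:30 = 21:03 on Sep 9.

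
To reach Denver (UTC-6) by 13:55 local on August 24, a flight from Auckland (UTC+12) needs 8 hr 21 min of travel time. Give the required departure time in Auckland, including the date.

Target arrival in UTC: 13:55 + 6:00 = 19:55 on Aug 24.
Subtract 8 hours 21 minutes → departure 11:34 UTC on Aug 24.
Auckland is UTC+12:00: 11:34 + 12:00 = 23:34 on Aug 24.

23:34 on Aug 24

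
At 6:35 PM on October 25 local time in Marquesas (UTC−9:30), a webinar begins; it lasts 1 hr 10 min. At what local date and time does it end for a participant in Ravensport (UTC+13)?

6:15 PM on October 26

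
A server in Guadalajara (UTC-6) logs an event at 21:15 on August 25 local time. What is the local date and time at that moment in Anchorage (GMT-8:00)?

19:15 on Aug 25

Anchorage is 2:00 behind Guadalajara.
Shift by the zone difference: 21:15 − 2:00 = 19:15 on Aug 25 in Anchorage.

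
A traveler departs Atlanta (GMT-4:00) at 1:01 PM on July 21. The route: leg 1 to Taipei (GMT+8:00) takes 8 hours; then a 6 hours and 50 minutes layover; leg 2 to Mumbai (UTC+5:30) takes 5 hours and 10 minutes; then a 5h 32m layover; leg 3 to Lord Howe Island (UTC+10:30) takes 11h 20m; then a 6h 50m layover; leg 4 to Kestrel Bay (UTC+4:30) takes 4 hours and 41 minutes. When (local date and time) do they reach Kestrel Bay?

9:54 PM on Jul 23

Convert departure to UTC: 1:01 PM + 4:00 = 5:01 PM UTC on Jul 21.
Add 8 hours leg 1 → 1:01 AM UTC (Jul 22).
Add 6 hours and 50 minutes layover in Taipei → 7:51 AM UTC.
Add 5 hours and 10 minutes leg 2 → 1:01 PM UTC.
Add 5 hours and 32 minutes layover in Mumbai → 6:33 PM UTC.
Add 11 hours and 20 minutes leg 3 → 5:53 AM UTC (Jul 23).
Add 6 hours 50 minutes layover in Lord Howe Island → 12:43 PM UTC.
Add 4 hours and 41 minutes leg 4 → 5:24 PM UTC.
Kestrel Bay is UTC+4:30, so local arrival = 5:24 PM + 4:30 = 9:54 PM on Jul 23.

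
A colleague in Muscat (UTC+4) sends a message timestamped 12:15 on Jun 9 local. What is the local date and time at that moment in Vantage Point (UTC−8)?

00:15 on Jun 9

Vantage Point is 12:00 behind Muscat.
Shift by the zone difference: 12:15 − 12:00 = 00:15 on Jun 9 in Vantage Point.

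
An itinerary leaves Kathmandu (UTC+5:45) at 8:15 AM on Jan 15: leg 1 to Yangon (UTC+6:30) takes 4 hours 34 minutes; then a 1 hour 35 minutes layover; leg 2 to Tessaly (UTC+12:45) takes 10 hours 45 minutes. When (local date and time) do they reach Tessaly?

8:09 AM on January 16

Convert departure to UTC: 8:15 AM − 5:45 = 2:30 AM UTC on Jan 15.
Add 4 hours and 34 minutes leg 1 → 7:04 AM UTC.
Add 1 hour and 35 minutes layover in Yangon → 8:39 AM UTC.
Add 10 hours 45 minutes leg 2 → 7:24 PM UTC.
Tessaly is UTC+12:45, so local arrival = 7:24 PM + 12:45 = 8:09 AM on Jan 16.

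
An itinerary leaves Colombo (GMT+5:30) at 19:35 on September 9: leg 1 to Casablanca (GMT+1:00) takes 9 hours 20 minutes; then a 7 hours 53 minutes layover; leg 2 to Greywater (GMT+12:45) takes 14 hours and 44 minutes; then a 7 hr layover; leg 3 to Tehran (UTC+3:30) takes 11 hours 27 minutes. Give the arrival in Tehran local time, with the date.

19:59 on September 11

Convert departure to UTC: 19:35 − 5:30 = 14:05 UTC on Sep 9.
Add 9 hours and 20 minutes leg 1 → 23:25 UTC.
Add 7 hours and 53 minutes layover in Casablanca → 07:18 UTC (Sep 10).
Add 14 hours 44 minutes leg 2 → 22:02 UTC.
Add 7 hours layover in Greywater → 05:02 UTC (Sep 11).
Add 11 hours and 27 minutes leg 3 → 16:29 UTC.
Tehran is UTC+3:30, so local arrival = 16:29 + 3:30 = 19:59 on Sep 11.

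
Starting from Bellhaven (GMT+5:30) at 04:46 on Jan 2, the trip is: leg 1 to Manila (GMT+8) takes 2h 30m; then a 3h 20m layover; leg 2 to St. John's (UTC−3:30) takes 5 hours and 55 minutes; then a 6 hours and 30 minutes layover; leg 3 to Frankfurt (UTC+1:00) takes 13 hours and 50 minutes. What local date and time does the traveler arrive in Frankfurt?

Convert departure to UTC: 04:46 − 5:30 = 23:16 UTC on Jan 1.
Add 2 hours and 30 minutes leg 1 → 01:46 UTC (Jan 2).
Add 3 hours and 20 minutes layover in Manila → 05:06 UTC.
Add 5 hours and 55 minutes leg 2 → 11:01 UTC.
Add 6 hours 30 minutes layover in St. John's → 17:31 UTC.
Add 13 hours 50 minutes leg 3 → 07:21 UTC (Jan 3).
Frankfurt is UTC+1:00, so local arrival = 07:21 + 1:00 = 08:21 on Jan 3.

08:21 on January 3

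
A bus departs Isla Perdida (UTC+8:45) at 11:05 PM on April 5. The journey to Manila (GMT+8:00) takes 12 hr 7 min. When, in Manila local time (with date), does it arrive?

Convert departure to UTC: 11:05 PM − 8:45 = 2:20 PM UTC on Apr 5.
Add 12 hours and 7 minutes travel time → 2:27 AM UTC (Apr 6).
Manila is UTC+8:00, so local arrival = 2:27 AM + 8:00 = 10:27 AM on Apr 6.

10:27 AM on April 6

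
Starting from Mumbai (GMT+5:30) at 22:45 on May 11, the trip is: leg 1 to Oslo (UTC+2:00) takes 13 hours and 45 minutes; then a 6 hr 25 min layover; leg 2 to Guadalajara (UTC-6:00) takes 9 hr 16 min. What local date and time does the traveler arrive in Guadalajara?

16:41 on May 12

Convert departure to UTC: 22:45 − 5:30 = 17:15 UTC on May 11.
Add 13 hours and 45 minutes leg 1 → 07:00 UTC (May 12).
Add 6 hours 25 minutes layover in Oslo → 13:25 UTC.
Add 9 hours 16 minutes leg 2 → 22:41 UTC.
Guadalajara is UTC−6:00, so local arrival = 22:41 − 6:00 = 16:41 on May 12.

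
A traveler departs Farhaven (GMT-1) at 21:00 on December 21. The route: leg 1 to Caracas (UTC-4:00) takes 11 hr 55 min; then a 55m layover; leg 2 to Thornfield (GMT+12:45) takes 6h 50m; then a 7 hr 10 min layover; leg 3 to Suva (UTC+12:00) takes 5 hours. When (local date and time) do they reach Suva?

Convert departure to UTC: 21:00 + 1:00 = 22:00 UTC on Dec 21.
Add 11 hours and 55 minutes leg 1 → 09:55 UTC (Dec 22).
Add 55 minutes layover in Caracas → 10:50 UTC.
Add 6 hours 50 minutes leg 2 → 17:40 UTC.
Add 7 hours and 10 minutes layover in Thornfield → 00:50 UTC (Dec 23).
Add 5 hours leg 3 → 05:50 UTC.
Suva is UTC+12:00, so local arrival = 05:50 + 12:00 = 17:50 on Dec 23.

17:50 on December 23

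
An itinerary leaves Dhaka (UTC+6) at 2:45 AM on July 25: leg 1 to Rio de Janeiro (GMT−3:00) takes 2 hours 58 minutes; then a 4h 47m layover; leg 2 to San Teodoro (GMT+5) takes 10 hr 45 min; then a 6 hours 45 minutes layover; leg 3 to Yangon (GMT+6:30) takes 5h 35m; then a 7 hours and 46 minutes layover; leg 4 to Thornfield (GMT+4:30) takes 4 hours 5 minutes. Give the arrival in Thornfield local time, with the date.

7:56 PM on Jul 26

Convert departure to UTC: 2:45 AM − 6:00 = 8:45 PM UTC on Jul 24.
Add 2 hours and 58 minutes leg 1 → 11:43 PM UTC.
Add 4 hours 47 minutes layover in Rio de Janeiro → 4:30 AM UTC (Jul 25).
Add 10 hours and 45 minutes leg 2 → 3:15 PM UTC.
Add 6 hours 45 minutes layover in San Teodoro → 10:00 PM UTC.
Add 5 hours 35 minutes leg 3 → 3:35 AM UTC (Jul 26).
Add 7 hours 46 minutes layover in Yangon → 11:21 AM UTC.
Add 4 hours 5 minutes leg 4 → 3:26 PM UTC.
Thornfield is UTC+4:30, so local arrival = 3:26 PM + 4:30 = 7:56 PM on Jul 26.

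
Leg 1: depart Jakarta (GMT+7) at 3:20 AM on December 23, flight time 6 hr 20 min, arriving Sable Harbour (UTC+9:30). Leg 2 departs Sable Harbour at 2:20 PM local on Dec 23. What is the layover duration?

Convert departure to UTC: 3:20 AM − 7:00 = 8:20 PM UTC on Dec 22.
Add 6 hours and 20 minutes flight time → 2:40 AM UTC (Dec 23).
Sable Harbour is UTC+9:30, so local arrival = 2:40 AM + 9:30 = 12:10 PM on Dec 23.
Layover = 2:20 PM − 12:10 PM = 2 hours 10 minutes.

2 hours 10 minutes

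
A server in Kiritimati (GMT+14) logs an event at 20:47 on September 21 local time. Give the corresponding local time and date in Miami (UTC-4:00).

02:47 on Sep 21

Miami is 18:00 behind Kiritimati.
Shift by the zone difference: 20:47 − 18:00 = 02:47 on Sep 21 in Miami.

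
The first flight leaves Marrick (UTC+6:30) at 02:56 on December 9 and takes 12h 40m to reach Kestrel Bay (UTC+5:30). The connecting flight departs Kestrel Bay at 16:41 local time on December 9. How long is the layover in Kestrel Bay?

2 hours 5 minutes

Convert departure to UTC: 02:56 − 6:30 = 20:26 UTC on Dec 8.
Add 12 hours 40 minutes flight time → 09:06 UTC (Dec 9).
Kestrel Bay is UTC+5:30, so local arrival = 09:06 + 5:30 = 14:36 on Dec 9.
Layover = 16:41 − 14:36 = 2 hours 5 minutes.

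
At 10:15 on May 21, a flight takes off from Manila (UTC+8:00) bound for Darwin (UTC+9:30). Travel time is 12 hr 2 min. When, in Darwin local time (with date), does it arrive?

23:47 on May 21

Convert departure to UTC: 10:15 − 8:00 = 02:15 UTC on May 21.
Add 12 hours and 2 minutes travel time → 14:17 UTC.
Darwin is UTC+9:30, so local arrival = 14:17 + 9:30 = 23:47 on May 21.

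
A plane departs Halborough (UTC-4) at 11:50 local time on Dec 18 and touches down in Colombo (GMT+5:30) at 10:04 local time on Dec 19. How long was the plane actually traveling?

Departure in UTC: 11:50 + 4:00 = 15:50 on Dec 18.
Arrival in UTC: 10:04 − 5:30 = 04:34 on Dec 19.
Elapsed = 04:34 − 15:50 (+1 day) = 12 hours 44 minutes.

12 hours 44 minutes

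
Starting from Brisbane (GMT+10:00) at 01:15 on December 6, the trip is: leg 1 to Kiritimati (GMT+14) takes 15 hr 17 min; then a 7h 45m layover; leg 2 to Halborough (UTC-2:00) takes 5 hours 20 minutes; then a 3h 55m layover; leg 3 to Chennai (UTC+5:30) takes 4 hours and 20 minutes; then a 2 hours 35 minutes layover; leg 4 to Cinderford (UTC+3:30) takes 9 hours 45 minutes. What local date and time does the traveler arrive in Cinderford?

Convert departure to UTC: 01:15 − 10:00 = 15:15 UTC on Dec 5.
Add 15 hours 17 minutes leg 1 → 06:32 UTC (Dec 6).
Add 7 hours 45 minutes layover in Kiritimati → 14:17 UTC.
Add 5 hours and 20 minutes leg 2 → 19:37 UTC.
Add 3 hours 55 minutes layover in Halborough → 23:32 UTC.
Add 4 hours 20 minutes leg 3 → 03:52 UTC (Dec 7).
Add 2 hours 35 minutes layover in Chennai → 06:27 UTC.
Add 9 hours 45 minutes leg 4 → 16:12 UTC.
Cinderford is UTC+3:30, so local arrival = 16:12 + 3:30 = 19:42 on Dec 7.

19:42 on December 7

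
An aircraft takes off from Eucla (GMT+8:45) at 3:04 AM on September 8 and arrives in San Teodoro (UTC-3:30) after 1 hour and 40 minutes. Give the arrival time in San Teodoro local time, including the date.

Convert departure to UTC: 3:04 AM − 8:45 = 6:19 PM UTC on Sep 7.
Add 1 hour 40 minutes travel time → 7:59 PM UTC.
San Teodoro is UTC−3:30, so local arrival = 7:59 PM − 3:30 = 4:29 PM on Sep 7.

4:29 PM on September 7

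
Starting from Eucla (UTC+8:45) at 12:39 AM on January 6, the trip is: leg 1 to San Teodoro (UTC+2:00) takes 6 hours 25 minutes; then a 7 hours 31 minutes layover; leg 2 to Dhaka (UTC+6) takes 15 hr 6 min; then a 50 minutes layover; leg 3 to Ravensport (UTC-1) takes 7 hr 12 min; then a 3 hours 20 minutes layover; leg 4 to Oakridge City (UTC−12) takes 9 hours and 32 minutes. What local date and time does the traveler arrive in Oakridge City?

5:50 AM on January 7

Convert departure to UTC: 12:39 AM − 8:45 = 3:54 PM UTC on Jan 5.
Add 6 hours 25 minutes leg 1 → 10:19 PM UTC.
Add 7 hours and 31 minutes layover in San Teodoro → 5:50 AM UTC (Jan 6).
Add 15 hours 6 minutes leg 2 → 8:56 PM UTC.
Add 50 minutes layover in Dhaka → 9:46 PM UTC.
Add 7 hours and 12 minutes leg 3 → 4:58 AM UTC (Jan 7).
Add 3 hours 20 minutes layover in Ravensport → 8:18 AM UTC.
Add 9 hours and 32 minutes leg 4 → 5:50 PM UTC.
Oakridge City is UTC−12:00, so local arrival = 5:50 PM − 12:00 = 5:50 AM on Jan 7.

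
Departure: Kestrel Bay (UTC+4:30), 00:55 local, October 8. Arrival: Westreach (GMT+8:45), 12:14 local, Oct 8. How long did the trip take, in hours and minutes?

Departure in UTC: 00:55 − 4:30 = 20:25 on Oct 7.
Arrival in UTC: 12:14 − 8:45 = 03:29 on Oct 8.
Elapsed = 03:29 − 20:25 (+1 day) = 7 hours 4 minutes.

7 hours 4 minutes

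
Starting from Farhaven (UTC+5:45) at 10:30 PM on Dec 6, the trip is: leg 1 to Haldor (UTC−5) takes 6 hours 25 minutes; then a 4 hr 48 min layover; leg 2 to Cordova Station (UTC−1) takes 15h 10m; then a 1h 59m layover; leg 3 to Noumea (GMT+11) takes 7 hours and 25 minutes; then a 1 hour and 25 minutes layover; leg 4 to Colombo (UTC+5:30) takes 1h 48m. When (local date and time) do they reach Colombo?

Convert departure to UTC: 10:30 PM − 5:45 = 4:45 PM UTC on Dec 6.
Add 6 hours and 25 minutes leg 1 → 11:10 PM UTC.
Add 4 hours 48 minutes layover in Haldor → 3:58 AM UTC (Dec 7).
Add 15 hours 10 minutes leg 2 → 7:08 PM UTC.
Add 1 hour and 59 minutes layover in Cordova Station → 9:07 PM UTC.
Add 7 hours 25 minutes leg 3 → 4:32 AM UTC (Dec 8).
Add 1 hour and 25 minutes layover in Noumea → 5:57 AM UTC.
Add 1 hour and 48 minutes leg 4 → 7:45 AM UTC.
Colombo is UTC+5:30, so local arrival = 7:45 AM + 5:30 = 1:15 PM on Dec 8.

1:15 PM on Dec 8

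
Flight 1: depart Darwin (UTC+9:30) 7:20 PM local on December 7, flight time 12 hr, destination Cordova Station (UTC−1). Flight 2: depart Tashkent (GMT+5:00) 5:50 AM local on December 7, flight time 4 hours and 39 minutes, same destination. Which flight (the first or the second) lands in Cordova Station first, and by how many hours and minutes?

Flight 1 in UTC: 7:20 PM − 9:30 = 9:50 AM on Dec 7.
+12 hours → arrive 9:50 PM UTC on Dec 7.
Flight 2 in UTC: 5:50 AM − 5:00 = 12:50 AM on Dec 7.
+4 hours 39 minutes → arrive 5:29 AM UTC on Dec 7.
Flight 2 lands earlier by 16 hours 21 minutes.

the second, by 16 hours 21 minutes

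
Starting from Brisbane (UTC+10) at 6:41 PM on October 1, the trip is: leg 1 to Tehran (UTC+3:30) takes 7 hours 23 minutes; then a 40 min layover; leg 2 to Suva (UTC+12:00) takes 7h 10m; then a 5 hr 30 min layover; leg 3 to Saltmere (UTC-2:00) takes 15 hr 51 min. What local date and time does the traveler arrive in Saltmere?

7:15 PM on October 2

Convert departure to UTC: 6:41 PM − 10:00 = 8:41 AM UTC on Oct 1.
Add 7 hours and 23 minutes leg 1 → 4:04 PM UTC.
Add 40 minutes layover in Tehran → 4:44 PM UTC.
Add 7 hours and 10 minutes leg 2 → 11:54 PM UTC.
Add 5 hours 30 minutes layover in Suva → 5:24 AM UTC (Oct 2).
Add 15 hours and 51 minutes leg 3 → 9:15 PM UTC.
Saltmere is UTC−2:00, so local arrival = 9:15 PM − 2:00 = 7:15 PM on Oct 2.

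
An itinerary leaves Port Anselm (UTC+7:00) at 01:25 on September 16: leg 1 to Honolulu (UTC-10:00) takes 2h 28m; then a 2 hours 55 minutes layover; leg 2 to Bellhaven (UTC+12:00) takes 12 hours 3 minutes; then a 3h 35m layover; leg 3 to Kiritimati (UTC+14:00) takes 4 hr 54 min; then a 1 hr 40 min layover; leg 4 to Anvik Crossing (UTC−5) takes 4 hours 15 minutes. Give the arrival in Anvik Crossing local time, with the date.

Convert departure to UTC: 01:25 − 7:00 = 18:25 UTC on Sep 15.
Add 2 hours and 28 minutes leg 1 → 20:53 UTC.
Add 2 hours 55 minutes layover in Honolulu → 23:48 UTC.
Add 12 hours 3 minutes leg 2 → 11:51 UTC (Sep 16).
Add 3 hours 35 minutes layover in Bellhaven → 15:26 UTC.
Add 4 hours 54 minutes leg 3 → 20:20 UTC.
Add 1 hour 40 minutes layover in Kiritimati → 22:00 UTC.
Add 4 hours and 15 minutes leg 4 → 02:15 UTC (Sep 17).
Anvik Crossing is UTC−5:00, so local arrival = 02:15 − 5:00 = 21:15 on Sep 16.

21:15 on September 16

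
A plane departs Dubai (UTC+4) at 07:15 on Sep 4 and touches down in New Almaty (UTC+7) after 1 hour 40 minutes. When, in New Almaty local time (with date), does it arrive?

11:55 on September 4

New Almaty is 3:00 ahead of Dubai.
After 1 hour and 40 minutes it is 08:55 in Dubai.
Shift by the zone difference: 08:55 + 3:00 = 11:55 on Sep 4 in New Almaty.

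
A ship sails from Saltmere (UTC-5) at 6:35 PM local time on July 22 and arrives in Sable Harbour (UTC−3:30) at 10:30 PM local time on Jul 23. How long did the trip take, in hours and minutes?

26 hours 25 minutes

Departure in UTC: 6:35 PM + 5:00 = 11:35 PM on Jul 22.
Arrival in UTC: 10:30 PM + 3:30 = 2:00 AM on Jul 24.
Elapsed = 2:00 AM − 11:35 PM (+2 days) = 26 hours 25 minutes.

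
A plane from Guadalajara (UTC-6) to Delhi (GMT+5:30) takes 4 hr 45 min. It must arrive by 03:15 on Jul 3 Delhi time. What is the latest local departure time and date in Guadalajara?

Target arrival in UTC: 03:15 − 5:30 = 21:45 on Jul 2.
Subtract 4 hours 45 minutes → departure 17:00 UTC on Jul 2.
Guadalajara is UTC−6:00: 17:00 − 6:00 = 11:00 on Jul 2.

11:00 on Jul 2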